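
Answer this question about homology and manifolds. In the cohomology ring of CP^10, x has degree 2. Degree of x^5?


|x| = 2 in H^*(CP^n).
|x^5| = 5 * |x| = 5 * 2 = 10

10


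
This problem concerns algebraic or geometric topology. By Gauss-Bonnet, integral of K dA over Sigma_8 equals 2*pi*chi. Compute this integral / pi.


Gauss-Bonnet: integral K dA = 2*pi*chi(M).
chi(Sigma_8) = 2 - 2*8 = -14.
(integral K dA)/pi = 2*chi = 2*(-14) = -28

-28


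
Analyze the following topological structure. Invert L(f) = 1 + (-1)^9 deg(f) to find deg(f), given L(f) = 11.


L(f) = 1 + (-1)^9 deg(f) on S^9.
11 = 1 + (-1)^9 * deg(f)
(-1)^9 * deg(f) = 10
deg(f) = -10

-10


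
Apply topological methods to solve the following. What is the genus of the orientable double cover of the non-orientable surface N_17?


chi(N_17) = 2 - 17 = -15.
Double cover: chi(Sigma_g) = 2 * chi(N_17) = 2*(-15) = -30.
2 - 2g = -30, so g = (2 - (-30))/2 = 32/2 = 16

16


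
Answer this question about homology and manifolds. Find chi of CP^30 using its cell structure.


CP^30 has one cell in each even dimension 0, 2, ..., 2*30 (30+1 cells total).
All cells are even-dimensional, so chi = number of cells.
chi = 30 + 1 = 31

31


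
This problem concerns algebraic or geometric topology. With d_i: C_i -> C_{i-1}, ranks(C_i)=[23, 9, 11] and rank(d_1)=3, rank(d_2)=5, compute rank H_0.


rank H_k = rank(ker d_k) - rank(im d_{k+1}).
rank(ker d_0) = rank(C_0) - rank(d_0) = 23 - 0 = 23.
rank(im d_{0+1}) = 3.
rank H_0 = 23 - 3 = 20

20


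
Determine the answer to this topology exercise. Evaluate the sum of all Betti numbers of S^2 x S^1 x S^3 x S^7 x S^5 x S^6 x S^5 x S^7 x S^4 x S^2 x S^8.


Total Betti number is multiplicative under products.
Each S^d (d>=1) has total Betti number 2.
There are 11 sphere factors.
Total = 2^11 = 2048

2048


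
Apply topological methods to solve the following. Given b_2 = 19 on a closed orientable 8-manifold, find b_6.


Poincare duality for closed orientable n-manifolds: b_k = b_{n-k}.
Here n = 8, so b_6 = b_2 = 19

19


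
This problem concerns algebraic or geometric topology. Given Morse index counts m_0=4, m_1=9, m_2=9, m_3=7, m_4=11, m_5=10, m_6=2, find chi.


Morse theory: chi(M) = sum_k (-1)^k m_k where m_k = #(index-k critical points).
= (4) + (-9) + (9) + (-7) + (11) + (-10) + (2) = 0

0


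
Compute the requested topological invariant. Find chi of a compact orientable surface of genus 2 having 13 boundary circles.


For a compact orientable surface with genus g and b boundary components: chi = 2 - 2g - b.
chi = 2 - 2*2 - 13 = 2 - 4 - 13 = -15

-15


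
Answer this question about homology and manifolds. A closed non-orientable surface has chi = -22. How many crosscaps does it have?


chi = 2 - k for closed non-orientable surfaces with k crosscaps.
-22 = 2 - k
k = 2 - (-22) = 24

24


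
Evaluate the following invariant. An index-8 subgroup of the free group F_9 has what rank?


Nielsen-Schreier: an index-n subgroup of F_r is free of rank 1 + n(r-1).
Equivalently: chi(cover) = n*chi(base); chi(vee_r S^1) = 1 - 9 = -8.
chi(E) = 8*(-8) = -64; rank = 1 - chi(E) = 1 - (-64) = 65.
rank = 1 + 8*(9-1) = 1 + 64 = 65

65


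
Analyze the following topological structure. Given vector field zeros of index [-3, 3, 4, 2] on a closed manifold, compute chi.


Poincare-Hopf: chi(M) = sum of indices of zeros.
chi = (-3) + (3) + (4) + (2) = 6

6


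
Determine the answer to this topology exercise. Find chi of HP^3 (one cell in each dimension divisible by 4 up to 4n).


HP^3 has one cell in each dimension 0, 4, ..., 4*3 (3+1 cells, all even-dim).
chi = 3 + 1 = 4

4


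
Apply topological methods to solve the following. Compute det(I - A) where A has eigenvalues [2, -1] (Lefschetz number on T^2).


For a torus self-map: L(f) = det(I - A) where A acts on H_1.
L(f) = (1-2) * (1--1) = -1 * 2 = -2

-2


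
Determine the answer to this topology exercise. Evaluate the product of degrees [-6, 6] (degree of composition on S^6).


Degree is multiplicative: deg(composition) = product of degrees.
= (-6) * (6) = -36

-36


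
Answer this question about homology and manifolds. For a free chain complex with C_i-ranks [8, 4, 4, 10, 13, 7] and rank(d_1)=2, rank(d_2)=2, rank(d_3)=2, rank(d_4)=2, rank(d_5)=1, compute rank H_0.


rank H_k = rank(ker d_k) - rank(im d_{k+1}).
rank(ker d_0) = rank(C_0) - rank(d_0) = 8 - 0 = 8.
rank(im d_{0+1}) = 2.
rank H_0 = 8 - 2 = 6

6


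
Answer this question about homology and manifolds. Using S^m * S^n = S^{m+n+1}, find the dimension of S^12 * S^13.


Join of spheres: S^m * S^n = S^{m+n+1}.
dim = 12 + 13 + 1 = 26

26


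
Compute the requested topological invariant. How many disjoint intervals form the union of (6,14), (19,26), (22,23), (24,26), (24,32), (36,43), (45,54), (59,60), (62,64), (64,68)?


Sort and merge overlapping open intervals.
Merged: (6,14), (19,32), (36,43), (45,54), (59,60), (62,64), (64,68).
Number of components = 7

7


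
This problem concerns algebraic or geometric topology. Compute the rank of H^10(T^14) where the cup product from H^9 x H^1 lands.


Cup product: H^p x H^q -> H^{p+q}; here p+q = 9+1 = 10.
rank H^k(T^n) = C(n,k).
C(14,10) = 1001

1001


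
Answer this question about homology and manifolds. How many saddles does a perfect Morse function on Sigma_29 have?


A perfect Morse function has m_k = b_k.
For Sigma_29: b_0=1, b_1=2g=58, b_2=1.
Saddles m_1 = 2g = 58

58


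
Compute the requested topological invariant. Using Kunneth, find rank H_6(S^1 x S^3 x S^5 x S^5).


Each S^d has Poincare polynomial 1 + t^d.
The product S^1 x S^3 x S^5 x S^5 has Poincare polynomial prod(1+t^d_i).
Expanding: b_0=1, b_1=1, b_3=1, b_4=1, b_5=2, b_6=2, b_8=2, b_9=2, b_10=1, b_11=1, b_13=1, b_14=1.
b_6 = 2

2


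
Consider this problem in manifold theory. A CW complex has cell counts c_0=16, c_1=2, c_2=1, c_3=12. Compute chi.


chi = sum_k (-1)^k c_k.
= (-1)^0*16 + (-1)^1*2 + (-1)^2*1 + (-1)^3*12
= (16) + (-2) + (1) + (-12)
= 3

3


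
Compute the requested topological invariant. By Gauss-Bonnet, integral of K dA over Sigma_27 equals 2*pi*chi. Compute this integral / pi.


Gauss-Bonnet: integral K dA = 2*pi*chi(M).
chi(Sigma_27) = 2 - 2*27 = -52.
(integral K dA)/pi = 2*chi = 2*(-52) = -104

-104


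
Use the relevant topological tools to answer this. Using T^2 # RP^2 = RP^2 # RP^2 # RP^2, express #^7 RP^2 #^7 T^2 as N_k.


Since a >= 1, the sum is non-orientable; each T^2 can be replaced by RP^2 # RP^2 (since T^2#RP^2 = 3RP^2).
Total crosscaps k = 7 + 2*7 = 21.
Check via chi: chi = 7*1 + 7*0 - (7+7-1)*2 = -19 = 2 - k = -19. Consistent.

21


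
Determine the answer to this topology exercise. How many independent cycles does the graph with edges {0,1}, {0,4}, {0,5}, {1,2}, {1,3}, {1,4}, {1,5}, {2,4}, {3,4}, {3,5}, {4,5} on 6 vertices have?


b_1 = E - V + (number of components).
E = 11, V = 6, components = 1.
b_1 = 11 - 6 + 1 = 6

6


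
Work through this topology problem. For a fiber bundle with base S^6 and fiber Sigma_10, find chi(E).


chi(S^6) = 2 (n even), chi(Sigma_10) = 2 - 2*10 = -18.
chi(E) = 2 * (-18) = -36

-36


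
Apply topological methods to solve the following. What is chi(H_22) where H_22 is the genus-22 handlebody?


A genus-g handlebody deformation retracts to a wedge of g circles.
chi(vee_g S^1) = 1 - g.
chi(H_22) = 1 - 22 = -21

-21


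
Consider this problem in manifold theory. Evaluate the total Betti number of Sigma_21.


For Sigma_21: b_0 = 1, b_1 = 2g = 42, b_2 = 1.
Total = 1 + 42 + 1 = 44

44


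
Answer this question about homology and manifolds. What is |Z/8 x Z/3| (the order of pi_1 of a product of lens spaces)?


pi_1(X x Y) = pi_1(X) x pi_1(Y).
pi_1(L(8,1)) = Z/8, pi_1(L(3,1)) = Z/3.
|Z/8 x Z/3| = 8 * 3 = 24

24


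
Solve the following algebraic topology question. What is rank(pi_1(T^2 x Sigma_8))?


pi_1(A x B) = pi_1(A) x pi_1(B); rank of abelianization = b_1.
b_1(T^2) = 2, b_1(Sigma_8) = 2*8 = 16.
b_1(product) = 2 + 16 = 18

18


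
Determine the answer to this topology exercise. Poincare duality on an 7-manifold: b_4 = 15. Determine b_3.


Poincare duality for closed orientable n-manifolds: b_k = b_{n-k}.
Here n = 7, so b_3 = b_4 = 15

15


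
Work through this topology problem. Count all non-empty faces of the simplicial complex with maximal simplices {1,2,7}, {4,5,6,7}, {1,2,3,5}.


Each maximal simplex on m vertices has 2^m - 1 nonempty faces.
Take the union (dedupe shared faces).
Total distinct faces = 32

32


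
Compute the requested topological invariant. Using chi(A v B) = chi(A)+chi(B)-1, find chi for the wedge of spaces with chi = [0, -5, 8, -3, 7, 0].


chi(A v B) = chi(A) + chi(B) - 1 (one point identified).
For 6 spaces: chi = (sum chi_i) - (6 - 1).
sum = 7; chi = 7 - 5 = 2

2


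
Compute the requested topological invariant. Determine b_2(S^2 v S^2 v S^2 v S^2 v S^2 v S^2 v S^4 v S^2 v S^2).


For a wedge of spheres, H_k (k>0) is free on one generator per sphere of dimension k.
Spheres of dimension 2: count = 8.
b_2 = 8

8


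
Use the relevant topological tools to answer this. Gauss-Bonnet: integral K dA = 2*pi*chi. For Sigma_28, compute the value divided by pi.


Gauss-Bonnet: integral K dA = 2*pi*chi(M).
chi(Sigma_28) = 2 - 2*28 = -54.
(integral K dA)/pi = 2*chi = 2*(-54) = -108

-108


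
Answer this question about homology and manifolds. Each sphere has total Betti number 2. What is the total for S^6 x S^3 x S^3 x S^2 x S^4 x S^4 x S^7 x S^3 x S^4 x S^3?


Total Betti number is multiplicative under products.
Each S^d (d>=1) has total Betti number 2.
There are 10 sphere factors.
Total = 2^10 = 1024

1024


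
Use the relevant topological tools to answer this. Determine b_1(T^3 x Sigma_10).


pi_1(A x B) = pi_1(A) x pi_1(B); rank of abelianization = b_1.
b_1(T^3) = 3, b_1(Sigma_10) = 2*10 = 20.
b_1(product) = 3 + 20 = 23

23


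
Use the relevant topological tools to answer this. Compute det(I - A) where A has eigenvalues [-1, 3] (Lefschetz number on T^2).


For a torus self-map: L(f) = det(I - A) where A acts on H_1.
L(f) = (1--1) * (1-3) = 2 * -2 = -4

-4


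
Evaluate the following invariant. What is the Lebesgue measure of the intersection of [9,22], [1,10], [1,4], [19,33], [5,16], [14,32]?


Intersection = [max(a_i), min(b_i)] = [19, 4].
Since 19 > 4, the intersection is empty.
Length = 0

0


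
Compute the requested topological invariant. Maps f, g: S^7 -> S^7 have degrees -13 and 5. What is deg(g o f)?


Degree is multiplicative under composition: deg(g o f) = deg(g) * deg(f).
= 5 * -13 = -65

-65


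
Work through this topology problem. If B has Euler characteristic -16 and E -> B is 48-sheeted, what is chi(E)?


For a finite covering: chi(E) = (number of sheets) * chi(B).
chi(E) = 48 * (-16) = -768

-768


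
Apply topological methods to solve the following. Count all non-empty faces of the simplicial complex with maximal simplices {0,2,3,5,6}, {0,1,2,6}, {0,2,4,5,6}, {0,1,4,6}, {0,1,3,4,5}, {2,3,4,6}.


Each maximal simplex on m vertices has 2^m - 1 nonempty faces.
Take the union (dedupe shared faces).
Total distinct faces = 78

78


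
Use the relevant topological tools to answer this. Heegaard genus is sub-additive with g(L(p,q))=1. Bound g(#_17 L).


Heegaard genus satisfies g(A#B) <= g(A) + g(B).
Each lens space has g = 1.
Upper bound: 17 * 1 = 17

17


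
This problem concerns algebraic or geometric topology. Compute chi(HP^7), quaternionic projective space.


HP^7 has one cell in each dimension 0, 4, ..., 4*7 (7+1 cells, all even-dim).
chi = 7 + 1 = 8

8


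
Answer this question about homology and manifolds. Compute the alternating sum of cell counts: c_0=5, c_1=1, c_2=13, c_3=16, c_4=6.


chi = sum_k (-1)^k c_k.
= (-1)^0*5 + (-1)^1*1 + (-1)^2*13 + (-1)^3*16 + (-1)^4*6
= (5) + (-1) + (13) + (-16) + (6)
= 7

7


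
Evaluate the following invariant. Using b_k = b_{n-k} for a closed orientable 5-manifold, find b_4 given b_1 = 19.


Poincare duality for closed orientable n-manifolds: b_k = b_{n-k}.
Here n = 5, so b_4 = b_1 = 19

19


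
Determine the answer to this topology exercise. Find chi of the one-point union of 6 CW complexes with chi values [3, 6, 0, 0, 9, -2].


chi(A v B) = chi(A) + chi(B) - 1 (one point identified).
For 6 spaces: chi = (sum chi_i) - (6 - 1).
sum = 16; chi = 16 - 5 = 11

11


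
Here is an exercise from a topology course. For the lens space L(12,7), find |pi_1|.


pi_1(L(p,q)) = Z/pZ for any q coprime to p.
|pi_1(L(12,7))| = 12

12


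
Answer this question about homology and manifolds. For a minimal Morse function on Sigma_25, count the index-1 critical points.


A perfect Morse function has m_k = b_k.
For Sigma_25: b_0=1, b_1=2g=50, b_2=1.
Saddles m_1 = 2g = 50

50


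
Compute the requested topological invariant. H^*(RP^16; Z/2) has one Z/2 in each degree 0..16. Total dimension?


H^k(RP^16; Z/2) = Z/2 for each 0 <= k <= 16.
Total dimension = 16 + 1 = 17

17


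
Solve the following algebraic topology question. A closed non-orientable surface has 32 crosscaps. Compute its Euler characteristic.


For a non-orientable closed surface with k crosscaps: chi = 2 - k.
Here k = 32.
chi = 2 - 32 = -30

-30


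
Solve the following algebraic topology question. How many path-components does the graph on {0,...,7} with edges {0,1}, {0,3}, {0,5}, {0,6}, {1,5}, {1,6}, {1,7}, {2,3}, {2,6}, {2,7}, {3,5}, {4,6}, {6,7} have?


Run DFS/union-find over 8 vertices.
V = 8, E = 13.
Number of components = 1

1


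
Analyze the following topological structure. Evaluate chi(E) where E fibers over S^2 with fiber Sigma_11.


chi(S^2) = 2 (n even), chi(Sigma_11) = 2 - 2*11 = -20.
chi(E) = 2 * (-20) = -40

-40


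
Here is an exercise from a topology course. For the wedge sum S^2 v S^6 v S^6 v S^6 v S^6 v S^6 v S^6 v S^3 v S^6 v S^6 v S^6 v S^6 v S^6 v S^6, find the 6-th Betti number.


For a wedge of spheres, H_k (k>0) is free on one generator per sphere of dimension k.
Spheres of dimension 6: count = 12.
b_6 = 12

12


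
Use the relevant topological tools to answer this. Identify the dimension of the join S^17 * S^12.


Join of spheres: S^m * S^n = S^{m+n+1}.
dim = 17 + 12 + 1 = 30

30


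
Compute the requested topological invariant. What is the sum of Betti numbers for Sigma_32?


For Sigma_32: b_0 = 1, b_1 = 2g = 64, b_2 = 1.
Total = 1 + 64 + 1 = 66

66


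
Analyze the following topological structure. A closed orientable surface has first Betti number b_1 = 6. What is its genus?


For a closed orientable surface: b_1 = 2g.
6 = 2g
g = 6 / 2 = 3

3


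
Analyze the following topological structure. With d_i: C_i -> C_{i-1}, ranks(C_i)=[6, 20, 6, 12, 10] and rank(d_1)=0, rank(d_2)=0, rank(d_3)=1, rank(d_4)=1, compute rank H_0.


rank H_k = rank(ker d_k) - rank(im d_{k+1}).
rank(ker d_0) = rank(C_0) - rank(d_0) = 6 - 0 = 6.
rank(im d_{0+1}) = 0.
rank H_0 = 6 - 0 = 6

6


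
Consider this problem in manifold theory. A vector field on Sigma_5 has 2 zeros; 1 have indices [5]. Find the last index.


Poincare-Hopf: sum of indices = chi(M).
chi(Sigma_5) = 2 - 2*5 = -8.
Sum of known indices = 5.
x = chi - (sum known) = -8 - (5) = -13

-13


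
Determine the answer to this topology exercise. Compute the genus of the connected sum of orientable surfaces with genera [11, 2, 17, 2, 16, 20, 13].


Genus is additive under connected sum of orientable surfaces.
g = 11 + 2 + 17 + 2 + 16 + 20 + 13 = 81

81


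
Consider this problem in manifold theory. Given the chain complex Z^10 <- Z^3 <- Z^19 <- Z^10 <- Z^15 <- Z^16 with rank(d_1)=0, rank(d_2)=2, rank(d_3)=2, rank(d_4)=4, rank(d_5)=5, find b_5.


rank H_k = rank(ker d_k) - rank(im d_{k+1}).
rank(ker d_5) = rank(C_5) - rank(d_5) = 16 - 5 = 11.
rank(im d_{5+1}) = 0.
rank H_5 = 11 - 0 = 11

11


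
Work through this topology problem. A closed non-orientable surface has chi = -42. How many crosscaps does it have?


chi = 2 - k for closed non-orientable surfaces with k crosscaps.
-42 = 2 - k
k = 2 - (-42) = 44

44


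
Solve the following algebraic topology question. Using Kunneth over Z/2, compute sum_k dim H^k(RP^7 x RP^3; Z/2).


dim H^*(RP^n; Z/2) = n+1 (one Z/2 in each degree 0..n).
Total Betti number is multiplicative.
Total = (7+1) * (3+1) = 8 * 4 = 32

32


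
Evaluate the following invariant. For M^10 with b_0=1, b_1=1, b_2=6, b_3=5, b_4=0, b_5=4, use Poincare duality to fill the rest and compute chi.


By Poincare duality b_k = b_{10-k}, so full Betti numbers: b_0=1, b_1=1, b_2=6, b_3=5, b_4=0, b_5=4, b_6=0, b_7=5, b_8=6, b_9=1, b_10=1.
chi = sum (-1)^k b_k = -2

-2


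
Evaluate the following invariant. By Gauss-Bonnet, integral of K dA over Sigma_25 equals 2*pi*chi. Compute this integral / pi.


Gauss-Bonnet: integral K dA = 2*pi*chi(M).
chi(Sigma_25) = 2 - 2*25 = -48.
(integral K dA)/pi = 2*chi = 2*(-48) = -96

-96


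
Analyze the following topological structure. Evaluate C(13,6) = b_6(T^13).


By the Kunneth formula, b_k(T^n) = C(n,k).
b_6(T^13) = C(13,6).
C(13,6) = 13!/(6!*7!) = 1716

1716


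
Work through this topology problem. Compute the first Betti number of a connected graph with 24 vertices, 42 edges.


For a connected graph: rank(pi_1) = b_1 = E - V + 1 = 1 - chi.
chi = V - E = 24 - 42 = -18.
rank = 1 - (-18) = 42 - 24 + 1 = 19

19


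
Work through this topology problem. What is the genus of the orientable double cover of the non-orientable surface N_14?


chi(N_14) = 2 - 14 = -12.
Double cover: chi(Sigma_g) = 2 * chi(N_14) = 2*(-12) = -24.
2 - 2g = -24, so g = (2 - (-24))/2 = 26/2 = 13

13


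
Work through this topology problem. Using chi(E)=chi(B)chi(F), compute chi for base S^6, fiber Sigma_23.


chi(S^6) = 2 (n even), chi(Sigma_23) = 2 - 2*23 = -44.
chi(E) = 2 * (-44) = -88

-88


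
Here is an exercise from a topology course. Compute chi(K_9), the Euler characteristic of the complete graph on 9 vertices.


K_9: V = 9, E = C(9,2) = 36.
chi = V - E = 9 - 36 = -27

-27


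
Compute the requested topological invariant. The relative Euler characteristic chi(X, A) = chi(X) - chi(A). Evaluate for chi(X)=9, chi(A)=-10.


Relative Euler characteristic: chi(X, A) = chi(X) - chi(A).
= 9 - (-10) = 19

19


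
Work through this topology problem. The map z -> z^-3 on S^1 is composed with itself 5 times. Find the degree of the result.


deg(f) = -3. Degree is multiplicative: deg(f^5) = (deg f)^5.
deg(f^5) = (-3)^5 = -243

-243


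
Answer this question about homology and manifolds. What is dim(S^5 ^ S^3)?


S^m ^ S^n = S^{m+n}.
k = 5 + 3 = 8

8


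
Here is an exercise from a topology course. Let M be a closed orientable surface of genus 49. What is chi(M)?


For a closed orientable surface of genus g: chi = 2 - 2g.
Here g = 49.
chi = 2 - 2*49 = 2 - 98 = -96

-96


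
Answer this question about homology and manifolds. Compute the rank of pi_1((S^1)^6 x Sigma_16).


pi_1(A x B) = pi_1(A) x pi_1(B); rank of abelianization = b_1.
b_1(T^6) = 6, b_1(Sigma_16) = 2*16 = 32.
b_1(product) = 6 + 32 = 38

38


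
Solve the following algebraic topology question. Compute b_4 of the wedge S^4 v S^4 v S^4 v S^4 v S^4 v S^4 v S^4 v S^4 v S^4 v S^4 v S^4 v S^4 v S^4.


For a wedge of spheres, H_k (k>0) is free on one generator per sphere of dimension k.
Spheres of dimension 4: count = 13.
b_4 = 13

13


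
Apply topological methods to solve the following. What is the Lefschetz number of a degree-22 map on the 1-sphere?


On S^1: L(f) = tr(f_0*) + (-1)^1 tr(f_1*) = 1 + (-1)^1 * deg(f).
L(f) = 1 + (-1)^1 * 22 = 1 + -22 = -21

-21


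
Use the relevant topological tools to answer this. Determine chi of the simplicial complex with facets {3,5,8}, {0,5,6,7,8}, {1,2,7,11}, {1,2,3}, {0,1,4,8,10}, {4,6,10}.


Enumerate all faces; f-vector: f_0=11, f_1=31, f_2=27, f_3=11, f_4=2.
chi = sum (-1)^k f_k = -2

-2


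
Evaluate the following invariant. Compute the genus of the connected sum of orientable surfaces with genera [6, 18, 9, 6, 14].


Genus is additive under connected sum of orientable surfaces.
g = 6 + 18 + 9 + 6 + 14 = 53

53


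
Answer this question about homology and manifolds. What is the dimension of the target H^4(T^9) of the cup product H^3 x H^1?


Cup product: H^p x H^q -> H^{p+q}; here p+q = 3+1 = 4.
rank H^k(T^n) = C(n,k).
C(9,4) = 126

126


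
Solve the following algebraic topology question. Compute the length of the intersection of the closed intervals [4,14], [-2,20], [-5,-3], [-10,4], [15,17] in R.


Intersection = [max(a_i), min(b_i)] = [15, -3].
Since 15 > -3, the intersection is empty.
Length = 0

0


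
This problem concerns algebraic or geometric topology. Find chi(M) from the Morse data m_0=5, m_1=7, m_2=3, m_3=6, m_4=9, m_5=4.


Morse theory: chi(M) = sum_k (-1)^k m_k where m_k = #(index-k critical points).
= (5) + (-7) + (3) + (-6) + (9) + (-4) = 0

0


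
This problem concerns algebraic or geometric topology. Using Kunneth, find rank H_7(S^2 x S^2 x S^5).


Each S^d has Poincare polynomial 1 + t^d.
The product S^2 x S^2 x S^5 has Poincare polynomial prod(1+t^d_i).
Expanding: b_0=1, b_2=2, b_4=1, b_5=1, b_7=2, b_9=1.
b_7 = 2

2


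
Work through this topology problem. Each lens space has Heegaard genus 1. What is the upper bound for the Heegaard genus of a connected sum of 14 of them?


Heegaard genus satisfies g(A#B) <= g(A) + g(B).
Each lens space has g = 1.
Upper bound: 14 * 1 = 14

14


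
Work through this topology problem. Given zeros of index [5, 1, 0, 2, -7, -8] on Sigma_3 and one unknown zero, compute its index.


Poincare-Hopf: sum of indices = chi(M).
chi(Sigma_3) = 2 - 2*3 = -4.
Sum of known indices = -7.
x = chi - (sum known) = -4 - (-7) = 3

3


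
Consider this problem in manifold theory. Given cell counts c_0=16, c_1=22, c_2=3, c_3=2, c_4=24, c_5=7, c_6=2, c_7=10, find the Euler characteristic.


chi = sum_k (-1)^k c_k.
= (-1)^0*16 + (-1)^1*22 + (-1)^2*3 + (-1)^3*2 + (-1)^4*24 + (-1)^5*7 + (-1)^6*2 + (-1)^7*10
= (16) + (-22) + (3) + (-2) + (24) + (-7) + (2) + (-10)
= 4

4


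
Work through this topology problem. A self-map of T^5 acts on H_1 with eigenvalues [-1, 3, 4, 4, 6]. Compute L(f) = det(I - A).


For a torus self-map: L(f) = det(I - A) where A acts on H_1.
L(f) = (1--1) * (1-3) * (1-4) * (1-4) * (1-6) = 2 * -2 * -3 * -3 * -5 = 180

180


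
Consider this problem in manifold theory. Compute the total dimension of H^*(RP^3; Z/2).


H^k(RP^3; Z/2) = Z/2 for each 0 <= k <= 3.
Total dimension = 3 + 1 = 4

4


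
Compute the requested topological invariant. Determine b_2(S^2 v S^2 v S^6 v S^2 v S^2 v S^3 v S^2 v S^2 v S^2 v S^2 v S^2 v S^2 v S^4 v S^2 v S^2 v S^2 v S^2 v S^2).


For a wedge of spheres, H_k (k>0) is free on one generator per sphere of dimension k.
Spheres of dimension 2: count = 15.
b_2 = 15

15


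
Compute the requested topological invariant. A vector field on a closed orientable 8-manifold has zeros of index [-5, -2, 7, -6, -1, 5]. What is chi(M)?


Poincare-Hopf: chi(M) = sum of indices of zeros.
chi = (-5) + (-2) + (7) + (-6) + (-1) + (5) = -2

-2


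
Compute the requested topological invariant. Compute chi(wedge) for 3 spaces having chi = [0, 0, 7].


chi(A v B) = chi(A) + chi(B) - 1 (one point identified).
For 3 spaces: chi = (sum chi_i) - (3 - 1).
sum = 7; chi = 7 - 2 = 5

5


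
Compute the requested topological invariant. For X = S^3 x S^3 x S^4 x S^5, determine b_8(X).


Each S^d has Poincare polynomial 1 + t^d.
The product S^3 x S^3 x S^4 x S^5 has Poincare polynomial prod(1+t^d_i).
Expanding: b_0=1, b_3=2, b_4=1, b_5=1, b_6=1, b_7=2, b_8=2, b_9=1, b_10=1, b_11=1, b_12=2, b_15=1.
b_8 = 2

2


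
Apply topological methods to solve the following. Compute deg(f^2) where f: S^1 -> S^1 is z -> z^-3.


deg(f) = -3. Degree is multiplicative: deg(f^2) = (deg f)^2.
deg(f^2) = (-3)^2 = 9

9


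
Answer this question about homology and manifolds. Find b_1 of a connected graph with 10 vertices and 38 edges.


For a connected graph: rank(pi_1) = b_1 = E - V + 1 = 1 - chi.
chi = V - E = 10 - 38 = -28.
rank = 1 - (-28) = 38 - 10 + 1 = 29

29


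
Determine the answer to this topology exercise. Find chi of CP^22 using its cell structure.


CP^22 has one cell in each even dimension 0, 2, ..., 2*22 (22+1 cells total).
All cells are even-dimensional, so chi = number of cells.
chi = 22 + 1 = 23

23


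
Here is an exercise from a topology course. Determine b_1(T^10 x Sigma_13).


pi_1(A x B) = pi_1(A) x pi_1(B); rank of abelianization = b_1.
b_1(T^10) = 10, b_1(Sigma_13) = 2*13 = 26.
b_1(product) = 10 + 26 = 36

36


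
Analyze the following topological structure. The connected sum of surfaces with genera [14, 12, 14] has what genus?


Genus is additive under connected sum of orientable surfaces.
g = 14 + 12 + 14 = 40

40


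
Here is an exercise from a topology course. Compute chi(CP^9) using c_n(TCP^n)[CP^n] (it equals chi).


For any closed oriented manifold, <e(TM),[M]> = chi(M).
chi(CP^9) = 9+1 = 10

10


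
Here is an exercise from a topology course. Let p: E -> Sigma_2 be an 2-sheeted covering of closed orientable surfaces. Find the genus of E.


For an n-sheeted cover: chi(E) = n * chi(B).
chi(Sigma_2) = 2 - 2*2 = -2.
chi(E) = 2 * (-2) = -4.
genus(E) = (2 - chi(E))/2 = (2 - (-4))/2 = 6/2 = 3

3


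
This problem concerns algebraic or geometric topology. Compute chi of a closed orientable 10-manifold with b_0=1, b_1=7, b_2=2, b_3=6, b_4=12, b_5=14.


By Poincare duality b_k = b_{10-k}, so full Betti numbers: b_0=1, b_1=7, b_2=2, b_3=6, b_4=12, b_5=14, b_6=12, b_7=6, b_8=2, b_9=7, b_10=1.
chi = sum (-1)^k b_k = -10

-10


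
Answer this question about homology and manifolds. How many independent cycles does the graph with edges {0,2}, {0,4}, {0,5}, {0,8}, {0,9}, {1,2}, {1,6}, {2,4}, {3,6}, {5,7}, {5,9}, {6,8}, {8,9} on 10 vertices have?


b_1 = E - V + (number of components).
E = 13, V = 10, components = 1.
b_1 = 13 - 10 + 1 = 4

4


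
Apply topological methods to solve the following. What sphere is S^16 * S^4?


Join of spheres: S^m * S^n = S^{m+n+1}.
dim = 16 + 4 + 1 = 21

21


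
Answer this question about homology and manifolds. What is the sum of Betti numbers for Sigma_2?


For Sigma_2: b_0 = 1, b_1 = 2g = 4, b_2 = 1.
Total = 1 + 4 + 1 = 6

6


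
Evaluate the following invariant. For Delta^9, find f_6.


Delta^9 has 9+1 vertices. A 6-face is a choice of 6+1 vertices.
f_6 = C(9+1, 6+1) = C(10,7) = 120

120


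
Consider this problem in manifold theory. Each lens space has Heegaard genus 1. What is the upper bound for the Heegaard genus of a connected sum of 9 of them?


Heegaard genus satisfies g(A#B) <= g(A) + g(B).
Each lens space has g = 1.
Upper bound: 9 * 1 = 9

9


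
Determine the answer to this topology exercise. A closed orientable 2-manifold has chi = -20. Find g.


chi = 2 - 2g for closed orientable surfaces.
-20 = 2 - 2g
2g = 2 - (-20) = 22
g = 11

11


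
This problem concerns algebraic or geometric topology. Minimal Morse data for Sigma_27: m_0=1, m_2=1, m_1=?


A perfect Morse function has m_k = b_k.
For Sigma_27: b_0=1, b_1=2g=54, b_2=1.
Saddles m_1 = 2g = 54

54


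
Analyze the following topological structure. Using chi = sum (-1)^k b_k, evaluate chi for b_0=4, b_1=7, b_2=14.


chi = sum_k (-1)^k b_k.
= (4) + (-7) + (14)
= 11

11


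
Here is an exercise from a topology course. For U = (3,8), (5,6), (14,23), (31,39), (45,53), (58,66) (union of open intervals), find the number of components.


Sort and merge overlapping open intervals.
Merged: (3,8), (14,23), (31,39), (45,53), (58,66).
Number of components = 5

5


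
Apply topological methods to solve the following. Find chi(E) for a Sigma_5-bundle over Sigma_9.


For a fiber bundle F -> E -> B (with CW structure): chi(E) = chi(B) * chi(F).
chi(Sigma_9) = -16, chi(Sigma_5) = -8.
chi(E) = (-16) * (-8) = 128

128


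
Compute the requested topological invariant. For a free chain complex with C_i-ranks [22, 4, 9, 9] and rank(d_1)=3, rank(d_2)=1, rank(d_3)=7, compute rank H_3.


rank H_k = rank(ker d_k) - rank(im d_{k+1}).
rank(ker d_3) = rank(C_3) - rank(d_3) = 9 - 7 = 2.
rank(im d_{3+1}) = 0.
rank H_3 = 2 - 0 = 2

2


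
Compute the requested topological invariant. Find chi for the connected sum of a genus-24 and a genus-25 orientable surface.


chi(Sigma_24) = 2 - 2*24 = -46
chi(Sigma_25) = 2 - 2*25 = -48
For surfaces: chi(A#B) = chi(A) + chi(B) - 2.
chi = -46 + -48 - 2 = -96

-96


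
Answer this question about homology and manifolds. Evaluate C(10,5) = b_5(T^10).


By the Kunneth formula, b_k(T^n) = C(n,k).
b_5(T^10) = C(10,5).
C(10,5) = 10!/(5!*5!) = 252

252


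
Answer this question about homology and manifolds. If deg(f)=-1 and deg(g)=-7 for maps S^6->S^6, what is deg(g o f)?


Degree is multiplicative under composition: deg(g o f) = deg(g) * deg(f).
= -7 * -1 = 7

7


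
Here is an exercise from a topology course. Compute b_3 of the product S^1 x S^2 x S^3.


Each S^d has Poincare polynomial 1 + t^d.
The product S^1 x S^2 x S^3 has Poincare polynomial prod(1+t^d_i).
Expanding: b_0=1, b_1=1, b_2=1, b_3=2, b_4=1, b_5=1, b_6=1.
b_3 = 2

2


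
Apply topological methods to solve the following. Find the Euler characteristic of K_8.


K_8: V = 8, E = C(8,2) = 28.
chi = V - E = 8 - 28 = -20

-20


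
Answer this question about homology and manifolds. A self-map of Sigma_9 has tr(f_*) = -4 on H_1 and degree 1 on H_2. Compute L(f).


L(f) = tr(f_0*) - tr(f_1*) + tr(f_2*).
= 1 - (-4) + (1)
= 6

6


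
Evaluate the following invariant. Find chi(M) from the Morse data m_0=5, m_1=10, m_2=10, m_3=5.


Morse theory: chi(M) = sum_k (-1)^k m_k where m_k = #(index-k critical points).
= (5) + (-10) + (10) + (-5) = 0

0


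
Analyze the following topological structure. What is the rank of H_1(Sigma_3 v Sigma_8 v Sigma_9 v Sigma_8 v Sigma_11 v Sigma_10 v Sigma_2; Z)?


For a wedge X v Y: reduced H_k(X v Y) = H_k(X) + H_k(Y).
Each Sigma_g contributes b_1 = 2g.
b_1 = 6 + 16 + 18 + 16 + 22 + 20 + 4 = 102

102


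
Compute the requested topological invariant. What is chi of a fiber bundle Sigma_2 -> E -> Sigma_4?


For a fiber bundle F -> E -> B (with CW structure): chi(E) = chi(B) * chi(F).
chi(Sigma_4) = -6, chi(Sigma_2) = -2.
chi(E) = (-6) * (-2) = 12

12


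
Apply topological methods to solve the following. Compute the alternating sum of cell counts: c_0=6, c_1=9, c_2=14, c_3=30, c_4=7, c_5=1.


chi = sum_k (-1)^k c_k.
= (-1)^0*6 + (-1)^1*9 + (-1)^2*14 + (-1)^3*30 + (-1)^4*7 + (-1)^5*1
= (6) + (-9) + (14) + (-30) + (7) + (-1)
= -13

-13


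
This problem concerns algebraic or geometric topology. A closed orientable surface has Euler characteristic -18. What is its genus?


chi = 2 - 2g for closed orientable surfaces.
-18 = 2 - 2g
2g = 2 - (-18) = 20
g = 10

10


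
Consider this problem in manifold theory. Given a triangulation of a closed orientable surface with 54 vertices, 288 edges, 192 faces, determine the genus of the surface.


chi = V - E + F = 54 - 288 + 192 = -42
For orientable closed surface: chi = 2 - 2g, so g = (2 - chi)/2.
g = (2 - (-42)) / 2 = 44 / 2 = 22

22


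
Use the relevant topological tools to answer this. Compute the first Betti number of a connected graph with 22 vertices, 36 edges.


For a connected graph: rank(pi_1) = b_1 = E - V + 1 = 1 - chi.
chi = V - E = 22 - 36 = -14.
rank = 1 - (-14) = 36 - 22 + 1 = 15

15


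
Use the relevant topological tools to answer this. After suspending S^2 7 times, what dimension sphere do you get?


Each suspension raises dimension by 1: Sigma S^n = S^{n+1}.
Sigma^7 S^2 = S^{2+7} = S^9

9


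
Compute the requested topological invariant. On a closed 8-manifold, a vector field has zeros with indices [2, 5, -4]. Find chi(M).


Poincare-Hopf: chi(M) = sum of indices of zeros.
chi = (2) + (5) + (-4) = 3

3


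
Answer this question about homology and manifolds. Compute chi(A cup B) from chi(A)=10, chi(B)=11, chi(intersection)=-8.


chi(A cup B) = chi(A) + chi(B) - chi(A cap B)
= 10 + (11) - (-8)
= 29

29


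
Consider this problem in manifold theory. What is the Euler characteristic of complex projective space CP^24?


CP^24 has one cell in each even dimension 0, 2, ..., 2*24 (24+1 cells total).
All cells are even-dimensional, so chi = number of cells.
chi = 24 + 1 = 25

25


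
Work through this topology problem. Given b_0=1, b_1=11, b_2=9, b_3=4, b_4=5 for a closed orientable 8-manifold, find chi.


By Poincare duality b_k = b_{8-k}, so full Betti numbers: b_0=1, b_1=11, b_2=9, b_3=4, b_4=5, b_5=4, b_6=9, b_7=11, b_8=1.
chi = sum (-1)^k b_k = -5

-5


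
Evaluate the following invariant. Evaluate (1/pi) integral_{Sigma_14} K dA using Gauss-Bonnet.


Gauss-Bonnet: integral K dA = 2*pi*chi(M).
chi(Sigma_14) = 2 - 2*14 = -26.
(integral K dA)/pi = 2*chi = 2*(-26) = -52

-52


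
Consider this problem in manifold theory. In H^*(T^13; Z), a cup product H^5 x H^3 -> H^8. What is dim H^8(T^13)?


Cup product: H^p x H^q -> H^{p+q}; here p+q = 5+3 = 8.
rank H^k(T^n) = C(n,k).
C(13,8) = 1287

1287


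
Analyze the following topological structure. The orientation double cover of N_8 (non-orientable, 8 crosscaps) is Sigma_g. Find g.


chi(N_8) = 2 - 8 = -6.
Double cover: chi(Sigma_g) = 2 * chi(N_8) = 2*(-6) = -12.
2 - 2g = -12, so g = (2 - (-12))/2 = 14/2 = 7

7


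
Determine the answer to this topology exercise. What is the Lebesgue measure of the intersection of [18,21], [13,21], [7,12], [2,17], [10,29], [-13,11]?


Intersection = [max(a_i), min(b_i)] = [18, 11].
Since 18 > 11, the intersection is empty.
Length = 0

0


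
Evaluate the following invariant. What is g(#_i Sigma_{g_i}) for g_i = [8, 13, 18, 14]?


Genus is additive under connected sum of orientable surfaces.
g = 8 + 13 + 18 + 14 = 53

53


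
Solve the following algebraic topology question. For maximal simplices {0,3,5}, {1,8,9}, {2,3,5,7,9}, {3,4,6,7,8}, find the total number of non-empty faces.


Each maximal simplex on m vertices has 2^m - 1 nonempty faces.
Take the union (dedupe shared faces).
Total distinct faces = 68

68


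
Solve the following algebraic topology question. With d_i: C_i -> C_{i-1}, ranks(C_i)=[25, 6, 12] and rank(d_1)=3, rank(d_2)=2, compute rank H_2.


rank H_k = rank(ker d_k) - rank(im d_{k+1}).
rank(ker d_2) = rank(C_2) - rank(d_2) = 12 - 2 = 10.
rank(im d_{2+1}) = 0.
rank H_2 = 10 - 0 = 10

10


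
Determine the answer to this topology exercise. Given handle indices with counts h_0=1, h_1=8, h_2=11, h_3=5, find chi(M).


Handles of index k contribute (-1)^k to chi (same as CW cells).
chi = (1) + (-8) + (11) + (-5) = -1

-1


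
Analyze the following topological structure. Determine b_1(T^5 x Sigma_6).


pi_1(A x B) = pi_1(A) x pi_1(B); rank of abelianization = b_1.
b_1(T^5) = 5, b_1(Sigma_6) = 2*6 = 12.
b_1(product) = 5 + 12 = 17

17


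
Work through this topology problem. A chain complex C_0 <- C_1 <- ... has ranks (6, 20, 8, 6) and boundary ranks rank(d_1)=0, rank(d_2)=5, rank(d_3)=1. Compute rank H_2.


rank H_k = rank(ker d_k) - rank(im d_{k+1}).
rank(ker d_2) = rank(C_2) - rank(d_2) = 8 - 5 = 3.
rank(im d_{2+1}) = 1.
rank H_2 = 3 - 1 = 2

2


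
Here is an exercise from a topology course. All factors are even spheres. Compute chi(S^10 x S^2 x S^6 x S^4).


chi is multiplicative: chi(X x Y) = chi(X) chi(Y).
Each even-dim sphere has chi = 2. There are 4 factors.
chi = 2^4 = 16

16


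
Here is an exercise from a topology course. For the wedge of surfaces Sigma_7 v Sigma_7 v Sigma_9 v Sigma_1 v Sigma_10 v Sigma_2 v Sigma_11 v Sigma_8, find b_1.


For a wedge X v Y: reduced H_k(X v Y) = H_k(X) + H_k(Y).
Each Sigma_g contributes b_1 = 2g.
b_1 = 14 + 14 + 18 + 2 + 20 + 4 + 22 + 16 = 110

110


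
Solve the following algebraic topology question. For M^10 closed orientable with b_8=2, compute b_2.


Poincare duality for closed orientable n-manifolds: b_k = b_{n-k}.
Here n = 10, so b_2 = b_8 = 2

2


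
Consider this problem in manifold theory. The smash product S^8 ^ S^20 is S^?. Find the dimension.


S^m ^ S^n = S^{m+n}.
k = 8 + 20 = 28

28


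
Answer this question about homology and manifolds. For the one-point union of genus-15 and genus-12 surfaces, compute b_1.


For a wedge: H_1(A v B) = H_1(A) + H_1(B).
b_1(Sigma_15) = 30, b_1(Sigma_12) = 24.
b_1 = 30 + 24 = 54

54


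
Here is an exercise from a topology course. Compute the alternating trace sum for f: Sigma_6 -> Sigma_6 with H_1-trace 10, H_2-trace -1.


L(f) = tr(f_0*) - tr(f_1*) + tr(f_2*).
= 1 - (10) + (-1)
= -10

-10


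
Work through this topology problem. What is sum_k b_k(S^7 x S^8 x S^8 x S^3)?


Total Betti number is multiplicative under products.
Each S^d (d>=1) has total Betti number 2.
There are 4 sphere factors.
Total = 2^4 = 16

16


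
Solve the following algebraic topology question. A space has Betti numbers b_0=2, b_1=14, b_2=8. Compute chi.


chi = sum_k (-1)^k b_k.
= (2) + (-14) + (8)
= -4

-4


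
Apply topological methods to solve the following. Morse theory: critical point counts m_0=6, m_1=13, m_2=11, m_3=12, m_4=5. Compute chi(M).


Morse theory: chi(M) = sum_k (-1)^k m_k where m_k = #(index-k critical points).
= (6) + (-13) + (11) + (-12) + (5) = -3

-3


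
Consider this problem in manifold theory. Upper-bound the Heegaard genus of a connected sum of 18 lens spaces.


Heegaard genus satisfies g(A#B) <= g(A) + g(B).
Each lens space has g = 1.
Upper bound: 18 * 1 = 18

18


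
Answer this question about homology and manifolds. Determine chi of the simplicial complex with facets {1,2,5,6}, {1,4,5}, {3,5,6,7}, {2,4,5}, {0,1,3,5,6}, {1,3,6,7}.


Enumerate all faces; f-vector: f_0=8, f_1=20, f_2=20, f_3=8, f_4=1.
chi = sum (-1)^k f_k = 1

1


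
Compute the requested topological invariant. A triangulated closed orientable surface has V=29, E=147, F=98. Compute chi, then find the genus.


chi = V - E + F = 29 - 147 + 98 = -20
For orientable closed surface: chi = 2 - 2g, so g = (2 - chi)/2.
g = (2 - (-20)) / 2 = 22 / 2 = 11

11


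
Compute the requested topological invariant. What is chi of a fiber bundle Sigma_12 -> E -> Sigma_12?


For a fiber bundle F -> E -> B (with CW structure): chi(E) = chi(B) * chi(F).
chi(Sigma_12) = -22, chi(Sigma_12) = -22.
chi(E) = (-22) * (-22) = 484

484


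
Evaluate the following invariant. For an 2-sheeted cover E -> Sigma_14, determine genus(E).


For an n-sheeted cover: chi(E) = n * chi(B).
chi(Sigma_14) = 2 - 2*14 = -26.
chi(E) = 2 * (-26) = -52.
genus(E) = (2 - chi(E))/2 = (2 - (-52))/2 = 54/2 = 27

27


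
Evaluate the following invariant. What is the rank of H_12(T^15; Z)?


By the Kunneth formula, b_k(T^n) = C(n,k).
b_12(T^15) = C(15,12).
C(15,12) = 15!/(12!*3!) = 455

455


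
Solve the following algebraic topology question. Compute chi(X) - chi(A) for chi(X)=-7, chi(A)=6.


Relative Euler characteristic: chi(X, A) = chi(X) - chi(A).
= -7 - (6) = -13

-13


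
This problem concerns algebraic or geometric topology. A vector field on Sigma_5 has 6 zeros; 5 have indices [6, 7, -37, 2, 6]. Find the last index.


Poincare-Hopf: sum of indices = chi(M).
chi(Sigma_5) = 2 - 2*5 = -8.
Sum of known indices = -16.
x = chi - (sum known) = -8 - (-16) = 8

8


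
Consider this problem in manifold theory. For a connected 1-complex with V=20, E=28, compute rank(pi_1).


For a connected graph: rank(pi_1) = b_1 = E - V + 1 = 1 - chi.
chi = V - E = 20 - 28 = -8.
rank = 1 - (-8) = 28 - 20 + 1 = 9

9
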